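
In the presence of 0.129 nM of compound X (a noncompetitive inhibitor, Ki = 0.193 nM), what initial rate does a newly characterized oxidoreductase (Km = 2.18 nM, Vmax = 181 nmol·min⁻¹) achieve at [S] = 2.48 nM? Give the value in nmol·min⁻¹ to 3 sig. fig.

With α = 1 + [I]/Ki = 1 + 0.129/0.193 = 1.668, the noncompetitive rate law is v = (Vmax/α)·[S] / (Km + [S]).
v = (181/1.668)×2.48 / (2.18 + 2.48) = 269.0/4.660 = 57.7 nmol·min⁻¹.

57.7 nmol·min⁻¹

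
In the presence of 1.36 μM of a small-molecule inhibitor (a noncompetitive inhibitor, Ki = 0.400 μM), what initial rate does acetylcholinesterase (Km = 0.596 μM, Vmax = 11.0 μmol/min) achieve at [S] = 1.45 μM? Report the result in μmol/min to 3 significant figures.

1.77 μmol/min

α = 1 + [I]/Ki = 1 + 1.36/0.400 = 4.400.
For a noncompetitive inhibitor, Vmax is reduced to Vmax/α while Km is unchanged: Km,app = 0.596 μM, Vmax,app = 2.50 μmol/min.
v = Vmax,app·[S]/(Km,app + [S]) = 2.50 × 1.45/(0.596 + 1.45) = 1.77 μmol/min.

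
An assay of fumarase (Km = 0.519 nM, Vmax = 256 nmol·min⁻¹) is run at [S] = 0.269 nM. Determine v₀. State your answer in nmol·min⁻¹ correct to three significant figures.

v = Vmax·[S]/(Km + [S]) = 256 × 0.269 / (0.519 + 0.269)
  = 68.86 / 0.7880 = 87.4 nmol·min⁻¹.

87.4 nmol·min⁻¹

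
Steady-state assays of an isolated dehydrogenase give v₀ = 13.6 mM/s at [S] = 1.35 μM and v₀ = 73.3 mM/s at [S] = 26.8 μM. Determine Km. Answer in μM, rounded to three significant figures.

8.13 μM

From v = Vmax[S]/(Km+[S]), each point gives Vmax = v(Km+[S])/[S].
Equating: 13.6(Km+1.35)/1.35 = 73.3(Km+26.8)/26.8.
10.07·Km + 13.6 = 2.735·Km + 73.3, so (10.07 − 2.735)·Km = 73.3 − 13.6.
Km = 59.70/7.339 = 8.13 μM; then Vmax = 13.6(8.13+1.35)/1.35 = 95.5 mM/s.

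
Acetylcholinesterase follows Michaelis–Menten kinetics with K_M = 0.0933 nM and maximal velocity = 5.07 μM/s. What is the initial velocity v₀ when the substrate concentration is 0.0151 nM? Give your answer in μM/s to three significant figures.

[S]/(Km+[S]) = 0.0151/0.1084 = 0.1393, the fractional saturation.
v = 0.1393 × Vmax = 0.1393 × 5.07 = 0.706 μM/s.

0.706 μM/s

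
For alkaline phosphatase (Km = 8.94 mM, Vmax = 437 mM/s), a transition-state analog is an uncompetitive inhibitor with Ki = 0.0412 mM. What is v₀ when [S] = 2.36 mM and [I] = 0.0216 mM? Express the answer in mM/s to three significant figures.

With α = 1 + [I]/Ki = 1 + 0.0216/0.0412 = 1.524, the uncompetitive rate law is v = (Vmax/α)·[S] / (Km/α + [S]).
v = (437/1.524)×2.36 / (8.94/1.524 + 2.36) = 676.6/8.225 = 82.3 mM/s.

82.3 mM/s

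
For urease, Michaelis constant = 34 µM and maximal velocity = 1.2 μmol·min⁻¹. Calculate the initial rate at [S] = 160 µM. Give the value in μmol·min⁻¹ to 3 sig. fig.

0.990 μmol·min⁻¹

v = Vmax·[S]/(Km + [S]) = 1.2 × 160 / (34 + 160)
  = 192.0 / 194.0 = 0.990 μmol·min⁻¹.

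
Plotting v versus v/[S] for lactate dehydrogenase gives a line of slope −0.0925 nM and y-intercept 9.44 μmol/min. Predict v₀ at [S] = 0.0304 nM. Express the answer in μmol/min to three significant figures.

2.34 μmol/min

In the Eadie–Hofstee form v = Vmax − Km·(v/[S]), the slope is −Km and the intercept is Vmax, so Km = 0.0925 nM and Vmax = 9.44 μmol/min.
v = 9.44 × 0.0304/(0.0925 + 0.0304) = 2.34 μmol/min.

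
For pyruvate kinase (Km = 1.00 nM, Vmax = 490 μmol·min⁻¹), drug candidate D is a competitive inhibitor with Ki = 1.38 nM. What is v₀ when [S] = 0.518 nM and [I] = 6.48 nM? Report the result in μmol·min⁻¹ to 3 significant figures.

α = 1 + [I]/Ki = 1 + 6.48/1.38 = 5.696.
For a competitive inhibitor, Vmax is unchanged and the apparent Km becomes α·Km: Km,app = 5.70 nM, Vmax,app = 490 μmol·min⁻¹.
v = Vmax,app·[S]/(Km,app + [S]) = 490 × 0.518/(5.70 + 0.518) = 40.8 μmol·min⁻¹.

40.8 μmol·min⁻¹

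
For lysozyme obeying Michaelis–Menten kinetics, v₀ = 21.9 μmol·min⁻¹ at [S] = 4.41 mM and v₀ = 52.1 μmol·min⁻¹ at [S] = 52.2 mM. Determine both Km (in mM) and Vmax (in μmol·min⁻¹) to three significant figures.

In reciprocal form, 1/v = (Km/Vmax)·(1/[S]) + 1/Vmax. The two points give (1/[S], 1/v) = (0.2268, 0.04566) and (0.01916, 0.01919).
Slope = (0.04566 − 0.01919)/(0.2268 − 0.01916) = 0.1275; intercept = 0.04566 − 0.1275×0.2268 = 0.01675.
Vmax = 1/intercept = 59.7 μmol·min⁻¹; Km = slope × Vmax = 0.1275 × 59.7 = 7.61 mM.

Km = 7.61 mM; Vmax = 59.7 μmol·min⁻¹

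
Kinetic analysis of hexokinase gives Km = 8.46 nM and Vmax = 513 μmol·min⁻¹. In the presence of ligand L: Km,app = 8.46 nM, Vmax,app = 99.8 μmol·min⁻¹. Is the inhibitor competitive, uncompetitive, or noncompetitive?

Vmax decreases (513 → 99.8 μmol·min⁻¹) while Km is unchanged — pure noncompetitive inhibition.

noncompetitive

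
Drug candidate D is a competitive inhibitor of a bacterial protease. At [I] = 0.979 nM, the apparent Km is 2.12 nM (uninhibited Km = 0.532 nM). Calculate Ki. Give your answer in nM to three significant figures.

Competitive: Km,app = α·Km with α = 1 + [I]/Ki.
α = Km,app/Km = 2.12/0.532 = 3.985.
Ki = [I]/(α − 1) = 0.979/2.985 = 0.328 nM.

0.328 nM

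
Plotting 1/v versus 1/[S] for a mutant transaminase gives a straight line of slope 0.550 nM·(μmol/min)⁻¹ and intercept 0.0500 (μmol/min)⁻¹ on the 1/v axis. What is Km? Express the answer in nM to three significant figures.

y-intercept = 1/Vmax ⇒ Vmax = 20.0 μmol/min; slope = Km/Vmax ⇒ Km = slope × Vmax.
Km = 0.550 × 20.0 = 11.0 nM.

11.0 nM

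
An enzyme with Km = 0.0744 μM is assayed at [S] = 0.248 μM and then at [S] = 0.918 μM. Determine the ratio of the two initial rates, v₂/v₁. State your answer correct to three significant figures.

The fractional saturations are [S]/(Km+[S]) = 0.248/0.3224 = 0.7692 and 0.918/0.9924 = 0.9250.
v₂/v₁ is just their ratio: 0.9250/0.7692 = 1.20.

1.20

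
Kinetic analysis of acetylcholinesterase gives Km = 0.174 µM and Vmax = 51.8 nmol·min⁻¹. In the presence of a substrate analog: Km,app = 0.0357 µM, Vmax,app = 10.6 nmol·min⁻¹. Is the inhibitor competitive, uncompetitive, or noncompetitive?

uncompetitive

Both Km and Vmax decrease by the same factor (~4.88-fold) — characteristic of uncompetitive inhibition.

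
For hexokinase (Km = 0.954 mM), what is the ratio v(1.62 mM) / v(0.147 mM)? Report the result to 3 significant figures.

The fractional saturations are [S]/(Km+[S]) = 0.147/1.101 = 0.1335 and 1.62/2.574 = 0.6294.
v₂/v₁ is just their ratio: 0.6294/0.1335 = 4.71.

4.71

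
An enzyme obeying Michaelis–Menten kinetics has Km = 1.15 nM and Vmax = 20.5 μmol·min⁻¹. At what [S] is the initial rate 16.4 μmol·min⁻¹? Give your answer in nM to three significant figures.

Rearranging v = Vmax[S]/(Km+[S]) gives [S] = Km·v/(Vmax − v).
[S] = 1.15 × 16.4 / (20.5 − 16.4) = 18.86/4.100 = 4.60 nM.

4.60 nM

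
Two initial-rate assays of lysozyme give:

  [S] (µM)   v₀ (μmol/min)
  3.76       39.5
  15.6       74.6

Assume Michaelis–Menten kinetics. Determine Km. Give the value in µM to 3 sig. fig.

From v = Vmax[S]/(Km+[S]), each point gives Vmax = v(Km+[S])/[S].
Equating: 39.5(Km+3.76)/3.76 = 74.6(Km+15.6)/15.6.
10.51·Km + 39.5 = 4.782·Km + 74.6, so (10.51 − 4.782)·Km = 74.6 − 39.5.
Km = 35.10/5.723 = 6.13 µM; then Vmax = 39.5(6.13+3.76)/3.76 = 104 μmol/min.

6.13 µM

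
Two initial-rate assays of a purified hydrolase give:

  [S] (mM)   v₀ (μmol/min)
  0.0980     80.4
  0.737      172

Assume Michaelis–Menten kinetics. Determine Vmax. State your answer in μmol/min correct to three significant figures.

From v = Vmax[S]/(Km+[S]), each point gives Vmax = v(Km+[S])/[S].
Equating: 80.4(Km+0.0980)/0.0980 = 172(Km+0.737)/0.737.
820.4·Km + 80.4 = 233.4·Km + 172, so (820.4 − 233.4)·Km = 172 − 80.4.
Km = 91.60/587.0 = 0.156 mM; then Vmax = 80.4(0.156+0.0980)/0.0980 = 208 μmol/min.

208 μmol/min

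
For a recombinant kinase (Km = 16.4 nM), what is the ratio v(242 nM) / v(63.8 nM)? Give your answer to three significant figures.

Since Vmax cancels, v₂/v₁ = [S]₂(Km+[S]₁) / [S]₁(Km+[S]₂).
= 242×(16.4+63.8) / (63.8×(16.4+242)) = 19410/16490 = 1.18.

1.18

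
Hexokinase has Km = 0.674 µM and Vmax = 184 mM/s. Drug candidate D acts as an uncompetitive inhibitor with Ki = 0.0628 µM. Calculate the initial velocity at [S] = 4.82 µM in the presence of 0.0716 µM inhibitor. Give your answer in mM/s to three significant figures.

80.7 mM/s

α = 1 + [I]/Ki = 1 + 0.0716/0.0628 = 2.140.
For an uncompetitive inhibitor, both parameters are divided by α, giving Vmax/α and Km/α: Km,app = 0.315 µM, Vmax,app = 86.0 mM/s.
v = Vmax,app·[S]/(Km,app + [S]) = 86.0 × 4.82/(0.315 + 4.82) = 80.7 mM/s.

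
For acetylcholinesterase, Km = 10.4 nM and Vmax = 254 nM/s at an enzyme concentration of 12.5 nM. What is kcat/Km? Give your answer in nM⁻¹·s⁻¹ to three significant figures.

kcat = Vmax/[E]total = 254/12.5 = 20.3 s⁻¹.
kcat/Km = 20.3/10.4 = 1.95 nM⁻¹·s⁻¹.

1.95 nM⁻¹·s⁻¹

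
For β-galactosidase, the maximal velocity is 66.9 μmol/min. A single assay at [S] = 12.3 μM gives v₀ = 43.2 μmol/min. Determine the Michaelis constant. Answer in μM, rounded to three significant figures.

6.75 μM

v/Vmax = 43.2/66.9 = 0.6457 = [S]/(Km+[S]).
So Km + [S] = [S]/0.6457 = 19.05 μM, giving Km = 19.05 − 12.3 = 6.75 μM.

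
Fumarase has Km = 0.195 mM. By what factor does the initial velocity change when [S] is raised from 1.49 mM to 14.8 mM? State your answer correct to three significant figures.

The fractional saturations are [S]/(Km+[S]) = 1.49/1.685 = 0.8843 and 14.8/15.00 = 0.9870.
v₂/v₁ is just their ratio: 0.9870/0.8843 = 1.12.

1.12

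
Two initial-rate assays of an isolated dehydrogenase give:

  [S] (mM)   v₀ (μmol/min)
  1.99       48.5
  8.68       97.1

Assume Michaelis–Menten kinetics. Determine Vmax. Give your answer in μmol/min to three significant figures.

From v = Vmax[S]/(Km+[S]), each point gives Vmax = v(Km+[S])/[S].
Equating: 48.5(Km+1.99)/1.99 = 97.1(Km+8.68)/8.68.
24.37·Km + 48.5 = 11.19·Km + 97.1, so (24.37 − 11.19)·Km = 97.1 − 48.5.
Km = 48.60/13.19 = 3.69 mM; then Vmax = 48.5(3.69+1.99)/1.99 = 138 μmol/min.

138 μmol/min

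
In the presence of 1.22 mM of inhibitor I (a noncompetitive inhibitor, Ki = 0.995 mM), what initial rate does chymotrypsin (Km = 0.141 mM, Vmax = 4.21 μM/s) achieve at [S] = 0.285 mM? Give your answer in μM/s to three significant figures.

1.27 μM/s

With α = 1 + [I]/Ki = 1 + 1.22/0.995 = 2.226, the noncompetitive rate law is v = (Vmax/α)·[S] / (Km + [S]).
v = (4.21/2.226)×0.285 / (0.141 + 0.285) = 0.5390/0.4260 = 1.27 μM/s.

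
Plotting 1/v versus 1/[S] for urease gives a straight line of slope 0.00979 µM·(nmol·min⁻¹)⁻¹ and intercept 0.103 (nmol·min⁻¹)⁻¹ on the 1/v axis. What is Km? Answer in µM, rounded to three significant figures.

y-intercept = 1/Vmax ⇒ Vmax = 9.71 nmol·min⁻¹; slope = Km/Vmax ⇒ Km = slope × Vmax.
Km = 0.00979 × 9.71 = 0.0950 µM.

0.0950 µM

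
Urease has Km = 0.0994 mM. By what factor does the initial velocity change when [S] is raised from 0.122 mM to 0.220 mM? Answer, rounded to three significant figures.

Since Vmax cancels, v₂/v₁ = [S]₂(Km+[S]₁) / [S]₁(Km+[S]₂).
= 0.220×(0.0994+0.122) / (0.122×(0.0994+0.220)) = 0.04871/0.03897 = 1.25.

1.25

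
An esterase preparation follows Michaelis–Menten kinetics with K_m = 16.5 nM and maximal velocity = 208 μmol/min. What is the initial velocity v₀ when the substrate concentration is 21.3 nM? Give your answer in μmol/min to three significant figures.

117 μmol/min

v = Vmax·[S]/(Km + [S]) = 208 × 21.3 / (16.5 + 21.3)
  = 4430 / 37.80 = 117 μmol/min.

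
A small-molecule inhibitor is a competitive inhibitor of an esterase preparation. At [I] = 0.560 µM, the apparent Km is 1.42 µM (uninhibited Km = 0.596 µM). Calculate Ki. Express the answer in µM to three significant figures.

Competitive: Km,app = α·Km with α = 1 + [I]/Ki.
α = Km,app/Km = 1.42/0.596 = 2.383.
Ki = [I]/(α − 1) = 0.560/1.383 = 0.405 µM.

0.405 µM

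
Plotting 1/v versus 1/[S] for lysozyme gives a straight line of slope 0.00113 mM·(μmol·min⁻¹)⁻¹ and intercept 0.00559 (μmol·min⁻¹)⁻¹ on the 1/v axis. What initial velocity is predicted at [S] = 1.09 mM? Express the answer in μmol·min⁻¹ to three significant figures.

The y-intercept is 1/Vmax, so Vmax = 1/0.00559 = 179 μmol·min⁻¹.
The slope is Km/Vmax, so Km = 0.00113 × 179 = 0.202 mM.
Then v = 179 × 1.09/(0.202 + 1.09) = 151 μmol·min⁻¹.

151 μmol·min⁻¹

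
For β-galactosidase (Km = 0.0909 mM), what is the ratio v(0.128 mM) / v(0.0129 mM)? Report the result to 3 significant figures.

4.71

The fractional saturations are [S]/(Km+[S]) = 0.0129/0.1038 = 0.1243 and 0.128/0.2189 = 0.5847.
v₂/v₁ is just their ratio: 0.5847/0.1243 = 4.71.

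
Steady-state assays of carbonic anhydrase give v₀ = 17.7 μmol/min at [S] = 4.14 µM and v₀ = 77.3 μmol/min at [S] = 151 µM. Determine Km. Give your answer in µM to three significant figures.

From v = Vmax[S]/(Km+[S]), each point gives Vmax = v(Km+[S])/[S].
Equating: 17.7(Km+4.14)/4.14 = 77.3(Km+151)/151.
4.275·Km + 17.7 = 0.5119·Km + 77.3, so (4.275 − 0.5119)·Km = 77.3 − 17.7.
Km = 59.60/3.763 = 15.8 µM; then Vmax = 17.7(15.8+4.14)/4.14 = 85.4 μmol/min.

15.8 µM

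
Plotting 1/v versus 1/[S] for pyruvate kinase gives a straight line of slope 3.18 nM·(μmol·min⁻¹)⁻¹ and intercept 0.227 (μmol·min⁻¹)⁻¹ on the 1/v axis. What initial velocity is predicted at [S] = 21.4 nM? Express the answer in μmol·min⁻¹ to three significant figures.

The y-intercept is 1/Vmax, so Vmax = 1/0.227 = 4.41 μmol·min⁻¹.
The slope is Km/Vmax, so Km = 3.18 × 4.41 = 14.0 nM.
Then v = 4.41 × 21.4/(14.0 + 21.4) = 2.66 μmol·min⁻¹.

2.66 μmol·min⁻¹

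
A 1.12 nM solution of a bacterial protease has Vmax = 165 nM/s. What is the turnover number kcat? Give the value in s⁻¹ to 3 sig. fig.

kcat = Vmax/[E]total = 165 nM/s / 1.12 nM = 147 s⁻¹.

147 s⁻¹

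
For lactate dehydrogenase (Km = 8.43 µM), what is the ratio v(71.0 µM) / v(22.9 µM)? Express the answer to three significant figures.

The fractional saturations are [S]/(Km+[S]) = 22.9/31.33 = 0.7309 and 71.0/79.43 = 0.8939.
v₂/v₁ is just their ratio: 0.8939/0.7309 = 1.22.

1.22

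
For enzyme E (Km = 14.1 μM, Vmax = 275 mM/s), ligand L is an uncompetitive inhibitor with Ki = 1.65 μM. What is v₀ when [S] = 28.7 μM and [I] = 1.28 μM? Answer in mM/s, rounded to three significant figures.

α = 1 + [I]/Ki = 1 + 1.28/1.65 = 1.776.
For an uncompetitive inhibitor, both parameters are divided by α, giving Vmax/α and Km/α: Km,app = 7.94 μM, Vmax,app = 155 mM/s.
v = Vmax,app·[S]/(Km,app + [S]) = 155 × 28.7/(7.94 + 28.7) = 121 mM/s.

121 mM/s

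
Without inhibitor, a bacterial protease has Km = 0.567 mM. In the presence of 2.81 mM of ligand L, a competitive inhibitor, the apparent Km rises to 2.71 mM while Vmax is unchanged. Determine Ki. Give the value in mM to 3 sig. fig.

0.743 mM

Competitive: Km,app = α·Km with α = 1 + [I]/Ki.
α = Km,app/Km = 2.71/0.567 = 4.780.
Ki = [I]/(α − 1) = 2.81/3.780 = 0.743 mM.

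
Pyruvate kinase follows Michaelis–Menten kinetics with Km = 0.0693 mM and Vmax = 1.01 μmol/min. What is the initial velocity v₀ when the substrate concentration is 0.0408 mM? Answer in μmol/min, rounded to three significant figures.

0.374 μmol/min

v = Vmax·[S]/(Km + [S]) = 1.01 × 0.0408 / (0.0693 + 0.0408)
  = 0.04121 / 0.1101 = 0.374 μmol/min.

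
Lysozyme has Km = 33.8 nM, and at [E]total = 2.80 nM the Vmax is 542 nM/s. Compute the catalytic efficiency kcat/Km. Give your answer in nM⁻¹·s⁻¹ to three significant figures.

kcat = Vmax/[E]total = 542/2.80 = 194 s⁻¹.
kcat/Km = 194/33.8 = 5.73 nM⁻¹·s⁻¹.

5.73 nM⁻¹·s⁻¹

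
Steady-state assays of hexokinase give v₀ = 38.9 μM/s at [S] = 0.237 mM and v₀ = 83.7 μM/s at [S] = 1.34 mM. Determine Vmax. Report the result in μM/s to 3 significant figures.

111 μM/s

From v = Vmax[S]/(Km+[S]), each point gives Vmax = v(Km+[S])/[S].
Equating: 38.9(Km+0.237)/0.237 = 83.7(Km+1.34)/1.34.
164.1·Km + 38.9 = 62.46·Km + 83.7, so (164.1 − 62.46)·Km = 83.7 − 38.9.
Km = 44.80/101.7 = 0.441 mM; then Vmax = 38.9(0.441+0.237)/0.237 = 111 μM/s.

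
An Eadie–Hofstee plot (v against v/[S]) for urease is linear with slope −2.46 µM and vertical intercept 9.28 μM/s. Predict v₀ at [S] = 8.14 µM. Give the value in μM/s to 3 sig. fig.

7.13 μM/s

In the Eadie–Hofstee form v = Vmax − Km·(v/[S]), the slope is −Km and the intercept is Vmax, so Km = 2.46 µM and Vmax = 9.28 μM/s.
v = 9.28 × 8.14/(2.46 + 8.14) = 7.13 μM/s.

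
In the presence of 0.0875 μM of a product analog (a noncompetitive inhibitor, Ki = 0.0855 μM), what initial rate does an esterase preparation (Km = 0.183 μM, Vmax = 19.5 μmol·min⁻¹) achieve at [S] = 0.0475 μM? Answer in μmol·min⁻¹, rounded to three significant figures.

With α = 1 + [I]/Ki = 1 + 0.0875/0.0855 = 2.023, the noncompetitive rate law is v = (Vmax/α)·[S] / (Km + [S]).
v = (19.5/2.023)×0.0475 / (0.183 + 0.0475) = 0.4578/0.2305 = 1.99 μmol·min⁻¹.

1.99 μmol·min⁻¹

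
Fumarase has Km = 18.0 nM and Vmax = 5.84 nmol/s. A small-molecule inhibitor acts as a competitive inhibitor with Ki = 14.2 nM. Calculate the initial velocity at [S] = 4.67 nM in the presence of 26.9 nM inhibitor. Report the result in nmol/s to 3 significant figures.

With α = 1 + [I]/Ki = 1 + 26.9/14.2 = 2.894, the competitive rate law is v = Vmax[S] / (αKm + [S]).
v = 5.84×4.67 / (2.894×18.0 + 4.67) = 27.27/56.77 = 0.480 nmol/s.

0.480 nmol/s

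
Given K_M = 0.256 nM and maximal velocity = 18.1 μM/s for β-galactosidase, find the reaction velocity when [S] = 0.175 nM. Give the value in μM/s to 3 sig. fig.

[S]/(Km+[S]) = 0.175/0.4310 = 0.4060, the fractional saturation.
v = 0.4060 × Vmax = 0.4060 × 18.1 = 7.35 μM/s.

7.35 μM/s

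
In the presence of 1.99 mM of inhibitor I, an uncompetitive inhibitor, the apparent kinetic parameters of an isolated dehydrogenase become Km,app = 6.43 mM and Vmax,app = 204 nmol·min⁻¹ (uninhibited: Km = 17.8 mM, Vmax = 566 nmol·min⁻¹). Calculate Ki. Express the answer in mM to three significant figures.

Uncompetitive: Vmax,app = Vmax/α (and Km,app = Km/α) with α = 1 + [I]/Ki.
α = Vmax/Vmax,app = 566/204 = 2.775.
Since α = 1 + [I]/Ki, [I]/Ki = 2.775 − 1 = 1.775 and Ki = 1.99/1.775 = 1.12 mM.

1.12 mM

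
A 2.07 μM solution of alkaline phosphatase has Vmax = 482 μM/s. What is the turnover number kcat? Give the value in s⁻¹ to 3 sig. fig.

233 s⁻¹

kcat = Vmax/[E]total = 482 μM/s / 2.07 μM = 233 s⁻¹.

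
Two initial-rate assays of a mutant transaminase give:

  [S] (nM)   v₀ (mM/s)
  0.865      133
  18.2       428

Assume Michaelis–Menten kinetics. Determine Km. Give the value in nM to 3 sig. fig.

2.27 nM

In reciprocal form, 1/v = (Km/Vmax)·(1/[S]) + 1/Vmax. The two points give (1/[S], 1/v) = (1.156, 0.007519) and (0.05495, 0.002336).
Slope = (0.007519 − 0.002336)/(1.156 − 0.05495) = 0.004706; intercept = 0.007519 − 0.004706×1.156 = 0.002078.
Vmax = 1/intercept = 481 mM/s; Km = slope × Vmax = 0.004706 × 481 = 2.27 nM.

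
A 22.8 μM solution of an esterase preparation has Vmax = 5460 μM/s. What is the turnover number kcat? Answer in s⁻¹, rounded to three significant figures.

239 s⁻¹

kcat = Vmax/[E]total = 5460 μM/s / 22.8 μM = 239 s⁻¹.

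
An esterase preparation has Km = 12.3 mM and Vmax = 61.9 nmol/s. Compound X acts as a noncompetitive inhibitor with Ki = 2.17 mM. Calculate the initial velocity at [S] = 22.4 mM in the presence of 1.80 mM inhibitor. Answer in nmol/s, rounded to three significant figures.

With α = 1 + [I]/Ki = 1 + 1.80/2.17 = 1.829, the noncompetitive rate law is v = (Vmax/α)·[S] / (Km + [S]).
v = (61.9/1.829)×22.4 / (12.3 + 22.4) = 757.9/34.70 = 21.8 nmol/s.

21.8 nmol/s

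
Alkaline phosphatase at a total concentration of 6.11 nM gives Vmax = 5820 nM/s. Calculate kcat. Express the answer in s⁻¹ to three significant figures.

953 s⁻¹

kcat = Vmax/[E]total = 5820 nM/s / 6.11 nM = 953 s⁻¹.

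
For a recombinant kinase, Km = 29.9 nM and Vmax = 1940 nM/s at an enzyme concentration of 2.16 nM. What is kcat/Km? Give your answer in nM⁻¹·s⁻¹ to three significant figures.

kcat = Vmax/[E]total = 1940/2.16 = 898 s⁻¹.
kcat/Km = 898/29.9 = 30.0 nM⁻¹·s⁻¹.

30.0 nM⁻¹·s⁻¹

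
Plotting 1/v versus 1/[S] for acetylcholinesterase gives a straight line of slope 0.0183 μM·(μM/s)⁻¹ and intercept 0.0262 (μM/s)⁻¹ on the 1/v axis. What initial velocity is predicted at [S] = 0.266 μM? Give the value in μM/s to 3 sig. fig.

The y-intercept is 1/Vmax, so Vmax = 1/0.0262 = 38.2 μM/s.
The slope is Km/Vmax, so Km = 0.0183 × 38.2 = 0.698 μM.
Then v = 38.2 × 0.266/(0.698 + 0.266) = 10.5 μM/s.

10.5 μM/s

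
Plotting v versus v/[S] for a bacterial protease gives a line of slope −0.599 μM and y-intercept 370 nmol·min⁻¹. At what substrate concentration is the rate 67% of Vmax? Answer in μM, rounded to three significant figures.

1.22 μM

The Eadie–Hofstee slope gives Km = 0.599 μM (slope = −Km).
v/Vmax = [S]/(Km+[S]) = 0.67 ⇒ [S] = Km·0.67/(1−0.67) = 0.599 × 2.030 = 1.22 μM.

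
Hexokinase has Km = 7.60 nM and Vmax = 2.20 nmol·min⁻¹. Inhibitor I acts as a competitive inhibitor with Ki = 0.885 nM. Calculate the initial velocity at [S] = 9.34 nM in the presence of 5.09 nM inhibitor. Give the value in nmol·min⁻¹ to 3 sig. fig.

0.339 nmol·min⁻¹

With α = 1 + [I]/Ki = 1 + 5.09/0.885 = 6.751, the competitive rate law is v = Vmax[S] / (αKm + [S]).
v = 2.20×9.34 / (6.751×7.60 + 9.34) = 20.55/60.65 = 0.339 nmol·min⁻¹.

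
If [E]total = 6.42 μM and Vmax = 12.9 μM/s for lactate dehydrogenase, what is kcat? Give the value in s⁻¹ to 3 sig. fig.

kcat = Vmax/[E]total = 12.9 μM/s / 6.42 μM = 2.01 s⁻¹.

2.01 s⁻¹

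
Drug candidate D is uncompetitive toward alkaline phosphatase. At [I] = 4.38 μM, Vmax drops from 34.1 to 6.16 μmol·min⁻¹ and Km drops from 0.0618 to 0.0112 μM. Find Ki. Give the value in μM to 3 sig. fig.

0.966 μM

Uncompetitive: Vmax,app = Vmax/α (and Km,app = Km/α) with α = 1 + [I]/Ki.
α = Vmax/Vmax,app = 34.1/6.16 = 5.536.
Ki = [I]/(α − 1) = 4.38/4.536 = 0.966 μM.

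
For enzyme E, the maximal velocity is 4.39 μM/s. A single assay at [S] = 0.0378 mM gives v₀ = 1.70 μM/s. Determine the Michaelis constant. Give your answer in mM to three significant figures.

From v = Vmax[S]/(Km+[S]), Km = [S](Vmax − v)/v.
Km = 0.0378 × (4.39 − 1.70) / 1.70 = 0.1017/1.70 = 0.0598 mM.

0.0598 mM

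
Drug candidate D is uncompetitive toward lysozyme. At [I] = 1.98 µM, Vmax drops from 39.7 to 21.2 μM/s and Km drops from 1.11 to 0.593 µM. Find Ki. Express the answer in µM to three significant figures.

2.27 µM

Uncompetitive: Vmax,app = Vmax/α (and Km,app = Km/α) with α = 1 + [I]/Ki.
α = Vmax/Vmax,app = 39.7/21.2 = 1.873.
Since α = 1 + [I]/Ki, [I]/Ki = 1.873 − 1 = 0.8726 and Ki = 1.98/0.8726 = 2.27 µM.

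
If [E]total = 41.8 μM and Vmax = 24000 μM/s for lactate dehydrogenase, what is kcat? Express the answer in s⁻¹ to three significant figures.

kcat = Vmax/[E]total = 24000 μM/s / 41.8 μM = 574 s⁻¹.

574 s⁻¹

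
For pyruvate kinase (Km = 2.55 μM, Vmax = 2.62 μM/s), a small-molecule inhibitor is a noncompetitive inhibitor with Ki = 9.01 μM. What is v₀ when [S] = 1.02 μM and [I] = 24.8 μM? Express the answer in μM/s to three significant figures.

0.199 μM/s

With α = 1 + [I]/Ki = 1 + 24.8/9.01 = 3.752, the noncompetitive rate law is v = (Vmax/α)·[S] / (Km + [S]).
v = (2.62/3.752)×1.02 / (2.55 + 1.02) = 0.7122/3.570 = 0.199 μM/s.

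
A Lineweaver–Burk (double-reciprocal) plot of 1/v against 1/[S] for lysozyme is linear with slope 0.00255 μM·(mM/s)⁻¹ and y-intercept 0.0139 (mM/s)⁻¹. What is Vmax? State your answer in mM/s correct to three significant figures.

71.9 mM/s

The y-intercept of a Lineweaver–Burk plot equals 1/Vmax, so Vmax = 1/0.0139 = 71.9 mM/s.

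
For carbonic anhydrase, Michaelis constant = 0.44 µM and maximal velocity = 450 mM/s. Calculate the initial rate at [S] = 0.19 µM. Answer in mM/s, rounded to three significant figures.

v = Vmax·[S]/(Km + [S]) = 450 × 0.19 / (0.44 + 0.19)
  = 85.50 / 0.6300 = 136 mM/s.

136 mM/s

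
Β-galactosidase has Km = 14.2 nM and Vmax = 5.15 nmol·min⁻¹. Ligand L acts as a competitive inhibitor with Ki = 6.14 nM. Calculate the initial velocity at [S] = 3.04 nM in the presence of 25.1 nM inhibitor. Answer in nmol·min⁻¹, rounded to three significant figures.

α = 1 + [I]/Ki = 1 + 25.1/6.14 = 5.088.
For a competitive inhibitor, Vmax is unchanged and the apparent Km becomes α·Km: Km,app = 72.2 nM, Vmax,app = 5.15 nmol·min⁻¹.
v = Vmax,app·[S]/(Km,app + [S]) = 5.15 × 3.04/(72.2 + 3.04) = 0.208 nmol·min⁻¹.

0.208 nmol·min⁻¹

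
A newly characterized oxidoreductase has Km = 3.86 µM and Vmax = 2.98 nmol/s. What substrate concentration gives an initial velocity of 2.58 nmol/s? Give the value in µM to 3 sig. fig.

24.9 µM

Rearranging v = Vmax[S]/(Km+[S]) gives [S] = Km·v/(Vmax − v).
[S] = 3.86 × 2.58 / (2.98 − 2.58) = 9.959/0.4000 = 24.9 µM.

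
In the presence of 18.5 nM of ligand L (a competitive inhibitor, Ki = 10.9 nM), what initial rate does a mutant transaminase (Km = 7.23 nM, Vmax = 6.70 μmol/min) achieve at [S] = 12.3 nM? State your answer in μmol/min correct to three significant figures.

α = 1 + [I]/Ki = 1 + 18.5/10.9 = 2.697.
For a competitive inhibitor, Vmax is unchanged and the apparent Km becomes α·Km: Km,app = 19.5 nM, Vmax,app = 6.70 μmol/min.
v = Vmax,app·[S]/(Km,app + [S]) = 6.70 × 12.3/(19.5 + 12.3) = 2.59 μmol/min.

2.59 μmol/min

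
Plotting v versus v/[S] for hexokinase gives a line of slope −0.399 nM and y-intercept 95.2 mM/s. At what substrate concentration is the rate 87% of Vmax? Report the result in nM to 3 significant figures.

2.67 nM

The Eadie–Hofstee slope gives Km = 0.399 nM (slope = −Km).
v/Vmax = [S]/(Km+[S]) = 0.87 ⇒ [S] = Km·0.87/(1−0.87) = 0.399 × 6.692 = 2.67 nM.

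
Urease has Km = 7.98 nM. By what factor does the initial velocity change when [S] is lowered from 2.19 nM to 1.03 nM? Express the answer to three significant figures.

Since Vmax cancels, v₂/v₁ = [S]₂(Km+[S]₁) / [S]₁(Km+[S]₂).
= 1.03×(7.98+2.19) / (2.19×(7.98+1.03)) = 10.48/19.73 = 0.531.

0.531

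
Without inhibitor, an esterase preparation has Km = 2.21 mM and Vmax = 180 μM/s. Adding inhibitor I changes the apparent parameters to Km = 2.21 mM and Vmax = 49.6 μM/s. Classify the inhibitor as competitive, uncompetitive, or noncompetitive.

noncompetitive

Vmax decreases (180 → 49.6 μM/s) while Km is unchanged — pure noncompetitive inhibition.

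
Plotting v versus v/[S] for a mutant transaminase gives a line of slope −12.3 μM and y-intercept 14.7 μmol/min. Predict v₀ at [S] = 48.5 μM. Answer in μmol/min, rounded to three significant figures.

11.7 μmol/min

In the Eadie–Hofstee form v = Vmax − Km·(v/[S]), the slope is −Km and the intercept is Vmax, so Km = 12.3 μM and Vmax = 14.7 μmol/min.
v = 14.7 × 48.5/(12.3 + 48.5) = 11.7 μmol/min.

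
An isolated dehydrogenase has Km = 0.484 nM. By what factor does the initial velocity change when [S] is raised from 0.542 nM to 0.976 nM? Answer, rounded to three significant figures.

The fractional saturations are [S]/(Km+[S]) = 0.542/1.026 = 0.5283 and 0.976/1.460 = 0.6685.
v₂/v₁ is just their ratio: 0.6685/0.5283 = 1.27.

1.27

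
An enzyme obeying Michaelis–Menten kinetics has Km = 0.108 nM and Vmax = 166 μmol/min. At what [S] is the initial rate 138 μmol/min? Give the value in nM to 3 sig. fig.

The required fractional saturation is v/Vmax = 138/166 = 0.8313.
Then [S]/(Km+[S]) = 0.8313 ⇒ [S] = 0.108 × 0.8313/(1 − 0.8313) = 0.532 nM.

0.532 nM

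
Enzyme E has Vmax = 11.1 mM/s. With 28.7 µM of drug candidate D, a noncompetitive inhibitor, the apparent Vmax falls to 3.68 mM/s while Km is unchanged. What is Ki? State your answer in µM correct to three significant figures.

Noncompetitive: Vmax,app = Vmax/α with α = 1 + [I]/Ki.
α = Vmax/Vmax,app = 11.1/3.68 = 3.016.
Ki = [I]/(α − 1) = 28.7/2.016 = 14.2 µM.

14.2 µM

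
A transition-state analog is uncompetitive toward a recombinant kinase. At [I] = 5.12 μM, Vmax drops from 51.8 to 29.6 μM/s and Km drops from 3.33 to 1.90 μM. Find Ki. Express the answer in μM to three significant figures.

6.83 μM

Uncompetitive: Vmax,app = Vmax/α (and Km,app = Km/α) with α = 1 + [I]/Ki.
α = Vmax/Vmax,app = 51.8/29.6 = 1.750.
Ki = [I]/(α − 1) = 5.12/0.7500 = 6.83 μM.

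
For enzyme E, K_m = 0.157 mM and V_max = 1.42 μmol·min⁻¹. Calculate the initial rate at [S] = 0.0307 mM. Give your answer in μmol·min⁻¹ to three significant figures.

0.232 μmol·min⁻¹

[S]/(Km+[S]) = 0.0307/0.1877 = 0.1636, the fractional saturation.
v = 0.1636 × Vmax = 0.1636 × 1.42 = 0.232 μmol·min⁻¹.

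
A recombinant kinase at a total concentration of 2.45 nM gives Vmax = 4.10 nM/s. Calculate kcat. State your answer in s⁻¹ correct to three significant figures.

kcat = Vmax/[E]total = 4.10 nM/s / 2.45 nM = 1.67 s⁻¹.

1.67 s⁻¹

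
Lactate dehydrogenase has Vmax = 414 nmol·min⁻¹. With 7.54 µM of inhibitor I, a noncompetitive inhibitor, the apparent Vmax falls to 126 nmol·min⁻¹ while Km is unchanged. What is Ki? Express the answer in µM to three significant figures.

3.30 µM

Noncompetitive: Vmax,app = Vmax/α with α = 1 + [I]/Ki.
α = Vmax/Vmax,app = 414/126 = 3.286.
Ki = [I]/(α − 1) = 7.54/2.286 = 3.30 µM.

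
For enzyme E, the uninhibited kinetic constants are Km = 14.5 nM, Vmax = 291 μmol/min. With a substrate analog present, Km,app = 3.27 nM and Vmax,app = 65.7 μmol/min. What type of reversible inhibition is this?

uncompetitive

Both Km and Vmax decrease by the same factor (~4.43-fold) — characteristic of uncompetitive inhibition.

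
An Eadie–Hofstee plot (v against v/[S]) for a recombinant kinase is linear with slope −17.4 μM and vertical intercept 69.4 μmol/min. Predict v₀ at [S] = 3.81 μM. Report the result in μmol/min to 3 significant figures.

In the Eadie–Hofstee form v = Vmax − Km·(v/[S]), the slope is −Km and the intercept is Vmax, so Km = 17.4 μM and Vmax = 69.4 μmol/min.
v = 69.4 × 3.81/(17.4 + 3.81) = 12.5 μmol/min.

12.5 μmol/min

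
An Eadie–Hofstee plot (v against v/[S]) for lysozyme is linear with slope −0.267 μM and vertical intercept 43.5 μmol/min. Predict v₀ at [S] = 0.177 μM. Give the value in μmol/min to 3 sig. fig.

17.3 μmol/min

In the Eadie–Hofstee form v = Vmax − Km·(v/[S]), the slope is −Km and the intercept is Vmax, so Km = 0.267 μM and Vmax = 43.5 μmol/min.
v = 43.5 × 0.177/(0.267 + 0.177) = 17.3 μmol/min.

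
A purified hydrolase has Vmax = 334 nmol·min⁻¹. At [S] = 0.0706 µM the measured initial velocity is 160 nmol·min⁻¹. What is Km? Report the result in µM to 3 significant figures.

0.0768 µM

v/Vmax = 160/334 = 0.4790 = [S]/(Km+[S]).
So Km + [S] = [S]/0.4790 = 0.1474 µM, giving Km = 0.1474 − 0.0706 = 0.0768 µM.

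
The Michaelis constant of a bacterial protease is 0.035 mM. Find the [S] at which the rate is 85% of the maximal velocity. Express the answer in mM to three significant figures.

v/Vmax = [S]/(Km+[S]) = 0.85, so [S] = Km·0.85/(1 − 0.85) = 0.035 × 5.667.
[S] = 0.198 mM.

0.198 mM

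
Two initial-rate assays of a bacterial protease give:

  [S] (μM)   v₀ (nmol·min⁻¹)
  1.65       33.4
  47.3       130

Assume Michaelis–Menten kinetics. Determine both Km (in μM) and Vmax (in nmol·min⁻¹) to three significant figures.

Km = 5.52 μM; Vmax = 145 nmol·min⁻¹

From v = Vmax[S]/(Km+[S]), each point gives Vmax = v(Km+[S])/[S].
Equating: 33.4(Km+1.65)/1.65 = 130(Km+47.3)/47.3.
20.24·Km + 33.4 = 2.748·Km + 130, so (20.24 − 2.748)·Km = 130 − 33.4.
Km = 96.60/17.49 = 5.52 μM; then Vmax = 33.4(5.52+1.65)/1.65 = 145 nmol·min⁻¹.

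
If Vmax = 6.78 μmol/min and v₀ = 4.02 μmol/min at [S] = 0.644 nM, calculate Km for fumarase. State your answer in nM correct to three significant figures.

From v = Vmax[S]/(Km+[S]), Km = [S](Vmax − v)/v.
Km = 0.644 × (6.78 − 4.02) / 4.02 = 1.777/4.02 = 0.442 nM.

0.442 nM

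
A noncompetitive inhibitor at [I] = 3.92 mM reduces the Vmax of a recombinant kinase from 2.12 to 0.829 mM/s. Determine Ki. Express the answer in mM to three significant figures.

2.52 mM

Noncompetitive: Vmax,app = Vmax/α with α = 1 + [I]/Ki.
α = Vmax/Vmax,app = 2.12/0.829 = 2.557.
Since α = 1 + [I]/Ki, [I]/Ki = 2.557 − 1 = 1.557 and Ki = 3.92/1.557 = 2.52 mM.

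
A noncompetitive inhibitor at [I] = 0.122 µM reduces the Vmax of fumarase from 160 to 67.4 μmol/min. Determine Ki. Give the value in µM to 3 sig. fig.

Noncompetitive: Vmax,app = Vmax/α with α = 1 + [I]/Ki.
α = Vmax/Vmax,app = 160/67.4 = 2.374.
Since α = 1 + [I]/Ki, [I]/Ki = 2.374 − 1 = 1.374 and Ki = 0.122/1.374 = 0.0888 µM.

0.0888 µM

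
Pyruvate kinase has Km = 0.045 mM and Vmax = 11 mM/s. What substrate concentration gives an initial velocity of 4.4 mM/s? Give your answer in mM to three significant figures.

Rearranging v = Vmax[S]/(Km+[S]) gives [S] = Km·v/(Vmax − v).
[S] = 0.045 × 4.4 / (11 − 4.4) = 0.1980/6.600 = 0.0300 mM.

0.0300 mM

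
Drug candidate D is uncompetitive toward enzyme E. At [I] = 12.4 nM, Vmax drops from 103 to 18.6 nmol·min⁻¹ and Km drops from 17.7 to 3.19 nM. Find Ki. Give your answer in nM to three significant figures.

2.73 nM

Uncompetitive: Vmax,app = Vmax/α (and Km,app = Km/α) with α = 1 + [I]/Ki.
α = Vmax/Vmax,app = 103/18.6 = 5.538.
Ki = [I]/(α − 1) = 12.4/4.538 = 2.73 nM.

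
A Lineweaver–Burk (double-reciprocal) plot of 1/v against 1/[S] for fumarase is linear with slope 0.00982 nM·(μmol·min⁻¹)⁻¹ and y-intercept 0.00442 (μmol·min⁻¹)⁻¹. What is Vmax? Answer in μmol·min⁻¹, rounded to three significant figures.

226 μmol·min⁻¹

The y-intercept of a Lineweaver–Burk plot equals 1/Vmax, so Vmax = 1/0.00442 = 226 μmol·min⁻¹.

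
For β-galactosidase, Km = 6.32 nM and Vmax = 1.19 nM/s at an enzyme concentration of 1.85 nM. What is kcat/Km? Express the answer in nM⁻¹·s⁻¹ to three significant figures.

0.102 nM⁻¹·s⁻¹

kcat = Vmax/[E]total = 1.19/1.85 = 0.643 s⁻¹.
kcat/Km = 0.643/6.32 = 0.102 nM⁻¹·s⁻¹.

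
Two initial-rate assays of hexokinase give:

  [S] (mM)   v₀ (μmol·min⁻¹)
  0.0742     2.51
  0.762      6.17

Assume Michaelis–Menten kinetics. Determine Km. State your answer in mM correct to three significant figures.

In reciprocal form, 1/v = (Km/Vmax)·(1/[S]) + 1/Vmax. The two points give (1/[S], 1/v) = (13.48, 0.3984) and (1.312, 0.1621).
Slope = (0.3984 − 0.1621)/(13.48 − 1.312) = 0.01943; intercept = 0.3984 − 0.01943×13.48 = 0.1366.
Vmax = 1/intercept = 7.32 μmol·min⁻¹; Km = slope × Vmax = 0.01943 × 7.32 = 0.142 mM.

0.142 mM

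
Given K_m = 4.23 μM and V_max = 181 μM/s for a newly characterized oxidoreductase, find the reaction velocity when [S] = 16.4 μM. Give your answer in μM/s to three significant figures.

144 μM/s

[S]/(Km+[S]) = 16.4/20.63 = 0.7950, the fractional saturation.
v = 0.7950 × Vmax = 0.7950 × 181 = 144 μM/s.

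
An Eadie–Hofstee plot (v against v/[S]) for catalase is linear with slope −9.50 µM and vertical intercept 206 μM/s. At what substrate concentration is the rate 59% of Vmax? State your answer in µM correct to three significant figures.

The Eadie–Hofstee slope gives Km = 9.50 µM (slope = −Km).
v/Vmax = [S]/(Km+[S]) = 0.59 ⇒ [S] = Km·0.59/(1−0.59) = 9.50 × 1.439 = 13.7 µM.

13.7 µM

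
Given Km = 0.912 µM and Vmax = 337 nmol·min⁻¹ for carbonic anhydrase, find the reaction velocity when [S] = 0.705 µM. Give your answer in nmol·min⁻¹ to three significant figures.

[S]/(Km+[S]) = 0.705/1.617 = 0.4360, the fractional saturation.
v = 0.4360 × Vmax = 0.4360 × 337 = 147 nmol·min⁻¹.

147 nmol·min⁻¹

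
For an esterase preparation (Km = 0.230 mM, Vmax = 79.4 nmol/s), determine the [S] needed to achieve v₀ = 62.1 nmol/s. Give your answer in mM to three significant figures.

Rearranging v = Vmax[S]/(Km+[S]) gives [S] = Km·v/(Vmax − v).
[S] = 0.230 × 62.1 / (79.4 − 62.1) = 14.28/17.30 = 0.826 mM.

0.826 mM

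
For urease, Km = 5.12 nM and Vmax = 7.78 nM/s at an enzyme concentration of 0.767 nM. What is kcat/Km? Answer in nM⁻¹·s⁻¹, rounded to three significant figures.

kcat = Vmax/[E]total = 7.78/0.767 = 10.1 s⁻¹.
kcat/Km = 10.1/5.12 = 1.98 nM⁻¹·s⁻¹.

1.98 nM⁻¹·s⁻¹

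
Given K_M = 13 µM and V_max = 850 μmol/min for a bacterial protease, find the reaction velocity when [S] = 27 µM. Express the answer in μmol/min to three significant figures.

v = Vmax·[S]/(Km + [S]) = 850 × 27 / (13 + 27)
  = 22950 / 40.00 = 574 μmol/min.

574 μmol/min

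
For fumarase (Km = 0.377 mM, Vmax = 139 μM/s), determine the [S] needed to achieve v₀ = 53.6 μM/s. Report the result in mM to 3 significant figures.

0.237 mM

Rearranging v = Vmax[S]/(Km+[S]) gives [S] = Km·v/(Vmax − v).
[S] = 0.377 × 53.6 / (139 − 53.6) = 20.21/85.40 = 0.237 mM.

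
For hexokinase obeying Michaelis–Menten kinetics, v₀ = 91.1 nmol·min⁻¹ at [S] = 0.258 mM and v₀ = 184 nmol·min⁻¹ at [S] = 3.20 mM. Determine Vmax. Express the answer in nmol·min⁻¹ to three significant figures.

In reciprocal form, 1/v = (Km/Vmax)·(1/[S]) + 1/Vmax. The two points give (1/[S], 1/v) = (3.876, 0.01098) and (0.3125, 0.005435).
Slope = (0.01098 − 0.005435)/(3.876 − 0.3125) = 0.001555; intercept = 0.01098 − 0.001555×3.876 = 0.004949.
Vmax = 1/intercept = 202 nmol·min⁻¹; Km = slope × Vmax = 0.001555 × 202 = 0.314 mM.

202 nmol·min⁻¹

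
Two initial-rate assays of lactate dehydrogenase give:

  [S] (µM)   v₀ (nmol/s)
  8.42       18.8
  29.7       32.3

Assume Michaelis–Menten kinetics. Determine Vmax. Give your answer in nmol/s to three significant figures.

In reciprocal form, 1/v = (Km/Vmax)·(1/[S]) + 1/Vmax. The two points give (1/[S], 1/v) = (0.1188, 0.05319) and (0.03367, 0.03096).
Slope = (0.05319 − 0.03096)/(0.1188 − 0.03367) = 0.2613; intercept = 0.05319 − 0.2613×0.1188 = 0.02216.
Vmax = 1/intercept = 45.1 nmol/s; Km = slope × Vmax = 0.2613 × 45.1 = 11.8 µM.

45.1 nmol/s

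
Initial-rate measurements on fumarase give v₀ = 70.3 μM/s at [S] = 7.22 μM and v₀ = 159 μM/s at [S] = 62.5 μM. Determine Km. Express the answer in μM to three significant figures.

From v = Vmax[S]/(Km+[S]), each point gives Vmax = v(Km+[S])/[S].
Equating: 70.3(Km+7.22)/7.22 = 159(Km+62.5)/62.5.
9.737·Km + 70.3 = 2.544·Km + 159, so (9.737 − 2.544)·Km = 159 − 70.3.
Km = 88.70/7.193 = 12.3 μM; then Vmax = 70.3(12.3+7.22)/7.22 = 190 μM/s.

12.3 μM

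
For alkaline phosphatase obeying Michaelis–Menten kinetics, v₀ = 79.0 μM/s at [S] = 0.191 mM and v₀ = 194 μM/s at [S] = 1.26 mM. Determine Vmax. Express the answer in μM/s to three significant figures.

262 μM/s

In reciprocal form, 1/v = (Km/Vmax)·(1/[S]) + 1/Vmax. The two points give (1/[S], 1/v) = (5.236, 0.01266) and (0.7937, 0.005155).
Slope = (0.01266 − 0.005155)/(5.236 − 0.7937) = 0.001689; intercept = 0.01266 − 0.001689×5.236 = 0.003814.
Vmax = 1/intercept = 262 μM/s; Km = slope × Vmax = 0.001689 × 262 = 0.443 mM.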